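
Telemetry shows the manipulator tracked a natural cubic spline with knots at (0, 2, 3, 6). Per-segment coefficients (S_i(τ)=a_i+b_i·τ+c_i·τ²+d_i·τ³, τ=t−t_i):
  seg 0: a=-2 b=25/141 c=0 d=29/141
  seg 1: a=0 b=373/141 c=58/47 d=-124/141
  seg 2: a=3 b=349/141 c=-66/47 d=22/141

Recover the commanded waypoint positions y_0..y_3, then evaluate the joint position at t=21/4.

y_0 = S_0(0) = a_0 = -2
y_1 = S_1(0) = a_1 = 0
y_2 = S_2(0) = a_2 = 3
y_3 = S_2(3) = 2
t_q=21/4 is in segment 2 (τ=9/4); S_2(τ)=4869/1504

y_0=-2 y_1=0 y_2=3 y_3=2
S(21/4) = 4869/1504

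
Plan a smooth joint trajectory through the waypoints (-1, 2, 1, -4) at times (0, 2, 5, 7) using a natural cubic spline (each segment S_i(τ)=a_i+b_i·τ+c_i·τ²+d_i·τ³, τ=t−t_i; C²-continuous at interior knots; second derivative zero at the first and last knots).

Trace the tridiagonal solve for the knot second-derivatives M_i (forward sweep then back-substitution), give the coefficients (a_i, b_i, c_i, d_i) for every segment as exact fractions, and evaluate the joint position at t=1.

Δ: Δ0=3/2, Δ1=-1/3, Δ2=-5/2
row 1: diag=10, rhs=-11; c'=3/10, d'=-11/10
row 2: denom=10−3·3/10=91/10; d'=(-13−3·-11/10)/(91/10)=-97/91
back: M2=-97/91
back: M1=-11/10−3/10·-97/91=-71/91
M: M0=0, M1=-71/91, M2=-97/91, M3=0
seg 0: a=-1, c=M0/2=0, d=(M1−M0)/(6·2)=-71/1092, b=Δ0−h0·(2M0+M1)/6=961/546
seg 1: a=2, c=M1/2=-71/182, d=(M2−M1)/(6·3)=-1/63, b=Δ1−h1·(2M1+M2)/6=535/546
seg 2: a=1, c=M2/2=-97/182, d=(M3−M2)/(6·2)=97/1092, b=Δ2−h2·(2M2+M3)/6=-977/546
t_q=1 → seg 0, τ=1; S=-1+961/546·τ+0·τ²+-71/1092·τ³=253/364

  seg 0: a=-1 b=961/546 c=0 d=-71/1092
  seg 1: a=2 b=535/546 c=-71/182 d=-1/63
  seg 2: a=1 b=-977/546 c=-97/182 d=97/1092
S(1) = 253/364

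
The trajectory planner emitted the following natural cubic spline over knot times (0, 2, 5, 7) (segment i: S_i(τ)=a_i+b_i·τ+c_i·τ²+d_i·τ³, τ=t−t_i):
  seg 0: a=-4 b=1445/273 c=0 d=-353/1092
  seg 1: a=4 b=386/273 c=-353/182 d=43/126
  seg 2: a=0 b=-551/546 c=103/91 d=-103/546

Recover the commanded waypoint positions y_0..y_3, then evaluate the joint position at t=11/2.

y_0 = S_0(0) = a_0 = -4
y_1 = S_1(0) = a_1 = 4
y_2 = S_2(0) = a_2 = 0
y_3 = S_2(2) = 1
t_q=11/2 is in segment 2 (τ=1/2); S_2(τ)=-51/208

y_0=-4 y_1=4 y_2=0 y_3=1
S(11/2) = -51/208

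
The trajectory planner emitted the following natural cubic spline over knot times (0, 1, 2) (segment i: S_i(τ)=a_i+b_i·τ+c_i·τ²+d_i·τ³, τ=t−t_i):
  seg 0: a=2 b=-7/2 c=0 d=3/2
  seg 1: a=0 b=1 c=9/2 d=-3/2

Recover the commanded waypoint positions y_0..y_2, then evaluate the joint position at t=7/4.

y_0 = S_0(0) = a_0 = 2
y_1 = S_1(0) = a_1 = 0
y_2 = S_1(1) = 4
t_q=7/4 is in segment 1 (τ=3/4); S_1(τ)=339/128

y_0=2 y_1=0 y_2=4
S(7/4) = 339/128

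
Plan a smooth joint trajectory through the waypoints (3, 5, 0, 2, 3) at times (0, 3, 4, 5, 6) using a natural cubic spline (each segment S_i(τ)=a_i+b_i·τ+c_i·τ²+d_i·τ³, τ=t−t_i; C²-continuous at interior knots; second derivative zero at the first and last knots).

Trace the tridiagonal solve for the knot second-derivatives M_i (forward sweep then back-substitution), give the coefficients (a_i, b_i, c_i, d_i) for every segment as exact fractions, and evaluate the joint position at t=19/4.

Δ: Δ0=2/3, Δ1=-5, Δ2=2, Δ3=1
row 1: diag=8, rhs=-34; c'=1/8, d'=-17/4
row 2: denom=4−1·1/8=31/8; d'=(42−1·-17/4)/(31/8)=370/31
row 3: denom=4−1·8/31=116/31; d'=(-6−1·370/31)/(116/31)=-139/29
back: M3=-139/29
back: M2=370/31−8/31·-139/29=382/29
back: M1=-17/4−1/8·382/29=-171/29
M: M0=0, M1=-171/29, M2=382/29, M3=-139/29, M4=0
seg 0: a=3, c=M0/2=0, d=(M1−M0)/(6·3)=-19/58, b=Δ0−h0·(2M0+M1)/6=629/174
seg 1: a=5, c=M1/2=-171/58, d=(M2−M1)/(6·1)=553/174, b=Δ1−h1·(2M1+M2)/6=-455/87
seg 2: a=0, c=M2/2=191/29, d=(M3−M2)/(6·1)=-521/174, b=Δ2−h2·(2M2+M3)/6=-277/174
seg 3: a=2, c=M3/2=-139/58, d=(M4−M3)/(6·1)=139/174, b=Δ3−h3·(2M3+M4)/6=226/87
t_q=19/4 → seg 2, τ=3/4; S=0+-277/174·τ+191/29·τ²+-521/174·τ³=4631/3712

  seg 0: a=3 b=629/174 c=0 d=-19/58
  seg 1: a=5 b=-455/87 c=-171/58 d=553/174
  seg 2: a=0 b=-277/174 c=191/29 d=-521/174
  seg 3: a=2 b=226/87 c=-139/58 d=139/174
S(19/4) = 4631/3712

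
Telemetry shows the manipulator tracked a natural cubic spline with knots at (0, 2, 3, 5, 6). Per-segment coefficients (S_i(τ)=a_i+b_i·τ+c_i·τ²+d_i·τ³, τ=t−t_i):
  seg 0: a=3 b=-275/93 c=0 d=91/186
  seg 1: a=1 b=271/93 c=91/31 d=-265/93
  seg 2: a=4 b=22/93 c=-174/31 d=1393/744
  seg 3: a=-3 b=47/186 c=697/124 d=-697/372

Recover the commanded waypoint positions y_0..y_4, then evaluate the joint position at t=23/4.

y_0 = S_0(0) = a_0 = 3
y_1 = S_1(0) = a_1 = 1
y_2 = S_2(0) = a_2 = 4
y_3 = S_3(0) = a_3 = -3
y_4 = S_3(1) = 1
t_q=23/4 is in segment 3 (τ=3/4); S_3(τ)=-3485/7936

y_0=3 y_1=1 y_2=4 y_3=-3 y_4=1
S(23/4) = -3485/7936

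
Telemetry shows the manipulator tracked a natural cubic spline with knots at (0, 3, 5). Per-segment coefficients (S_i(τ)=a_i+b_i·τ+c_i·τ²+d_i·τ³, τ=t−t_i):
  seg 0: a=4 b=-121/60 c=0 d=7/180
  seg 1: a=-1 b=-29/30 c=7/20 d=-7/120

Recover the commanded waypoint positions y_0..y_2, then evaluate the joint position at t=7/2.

y_0=4 y_1=-1 y_2=-2
S(7/2) = -449/320

y_0 = S_0(0) = a_0 = 4
y_1 = S_1(0) = a_1 = -1
y_2 = S_1(2) = -2
t_q=7/2 is in segment 1 (τ=1/2); S_1(τ)=-449/320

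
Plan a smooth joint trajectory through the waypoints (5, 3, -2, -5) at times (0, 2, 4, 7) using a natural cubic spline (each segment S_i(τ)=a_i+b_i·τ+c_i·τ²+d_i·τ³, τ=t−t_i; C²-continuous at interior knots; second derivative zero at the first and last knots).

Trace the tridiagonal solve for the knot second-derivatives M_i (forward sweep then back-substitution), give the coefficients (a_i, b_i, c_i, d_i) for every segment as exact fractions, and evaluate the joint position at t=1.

  seg 0: a=5 b=-10/19 c=0 d=-9/76
  seg 1: a=3 b=-37/19 c=-27/38 d=33/152
  seg 2: a=-2 b=-83/38 c=45/76 d=-5/76
S(1) = 331/76

Δ: Δ0=-1, Δ1=-5/2, Δ2=-1
row 1: diag=8, rhs=-9; c'=1/4, d'=-9/8
row 2: denom=10−2·1/4=19/2; d'=(9−2·-9/8)/(19/2)=45/38
back: M2=45/38
back: M1=-9/8−1/4·45/38=-27/19
M: M0=0, M1=-27/19, M2=45/38, M3=0
seg 0: a=5, c=M0/2=0, d=(M1−M0)/(6·2)=-9/76, b=Δ0−h0·(2M0+M1)/6=-10/19
seg 1: a=3, c=M1/2=-27/38, d=(M2−M1)/(6·2)=33/152, b=Δ1−h1·(2M1+M2)/6=-37/19
seg 2: a=-2, c=M2/2=45/76, d=(M3−M2)/(6·3)=-5/76, b=Δ2−h2·(2M2+M3)/6=-83/38
t_q=1 → seg 0, τ=1; S=5+-10/19·τ+0·τ²+-9/76·τ³=331/76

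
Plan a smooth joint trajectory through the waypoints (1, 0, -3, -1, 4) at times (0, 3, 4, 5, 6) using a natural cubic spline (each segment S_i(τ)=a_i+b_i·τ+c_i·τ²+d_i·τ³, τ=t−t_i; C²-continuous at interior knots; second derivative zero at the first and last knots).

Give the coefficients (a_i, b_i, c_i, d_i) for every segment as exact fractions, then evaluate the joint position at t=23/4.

Δ: Δ0=-1/3, Δ1=-3, Δ2=2, Δ3=5
row 1: diag=8, rhs=-16; c'=1/8, d'=-2
row 2: denom=4−1·1/8=31/8; d'=(30−1·-2)/(31/8)=256/31
row 3: denom=4−1·8/31=116/31; d'=(18−1·256/31)/(116/31)=151/58
back: M3=151/58
back: M2=256/31−8/31·151/58=220/29
back: M1=-2−1/8·220/29=-171/58
M: M0=0, M1=-171/58, M2=220/29, M3=151/58, M4=0
seg 0: a=1, c=M0/2=0, d=(M1−M0)/(6·3)=-19/116, b=Δ0−h0·(2M0+M1)/6=397/348
seg 1: a=0, c=M1/2=-171/116, d=(M2−M1)/(6·1)=611/348, b=Δ1−h1·(2M1+M2)/6=-571/174
seg 2: a=-3, c=M2/2=110/29, d=(M3−M2)/(6·1)=-289/348, b=Δ2−h2·(2M2+M3)/6=-335/348
seg 3: a=-1, c=M3/2=151/116, d=(M4−M3)/(6·1)=-151/348, b=Δ3−h3·(2M3+M4)/6=719/174
t_q=23/4 → seg 3, τ=3/4; S=-1+719/174·τ+151/116·τ²+-151/348·τ³=19661/7424

  seg 0: a=1 b=397/348 c=0 d=-19/116
  seg 1: a=0 b=-571/174 c=-171/116 d=611/348
  seg 2: a=-3 b=-335/348 c=110/29 d=-289/348
  seg 3: a=-1 b=719/174 c=151/116 d=-151/348
S(23/4) = 19661/7424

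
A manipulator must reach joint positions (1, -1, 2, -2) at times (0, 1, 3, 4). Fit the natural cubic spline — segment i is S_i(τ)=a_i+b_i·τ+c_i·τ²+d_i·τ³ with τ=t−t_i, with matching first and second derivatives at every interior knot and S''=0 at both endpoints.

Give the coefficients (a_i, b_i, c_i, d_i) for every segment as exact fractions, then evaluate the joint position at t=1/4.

  seg 0: a=1 b=-3 c=0 d=1
  seg 1: a=-1 b=0 c=3 d=-9/8
  seg 2: a=2 b=-3/2 c=-15/4 d=5/4
S(1/4) = 17/64

Δ: Δ0=-2, Δ1=3/2, Δ2=-4
row 1: diag=6, rhs=21; c'=1/3, d'=7/2
row 2: denom=6−2·1/3=16/3; d'=(-33−2·7/2)/(16/3)=-15/2
back: M2=-15/2
back: M1=7/2−1/3·-15/2=6
M: M0=0, M1=6, M2=-15/2, M3=0
seg 0: a=1, c=M0/2=0, d=(M1−M0)/(6·1)=1, b=Δ0−h0·(2M0+M1)/6=-3
seg 1: a=-1, c=M1/2=3, d=(M2−M1)/(6·2)=-9/8, b=Δ1−h1·(2M1+M2)/6=0
seg 2: a=2, c=M2/2=-15/4, d=(M3−M2)/(6·1)=5/4, b=Δ2−h2·(2M2+M3)/6=-3/2
t_q=1/4 → seg 0, τ=1/4; S=1+-3·τ+0·τ²+1·τ³=17/64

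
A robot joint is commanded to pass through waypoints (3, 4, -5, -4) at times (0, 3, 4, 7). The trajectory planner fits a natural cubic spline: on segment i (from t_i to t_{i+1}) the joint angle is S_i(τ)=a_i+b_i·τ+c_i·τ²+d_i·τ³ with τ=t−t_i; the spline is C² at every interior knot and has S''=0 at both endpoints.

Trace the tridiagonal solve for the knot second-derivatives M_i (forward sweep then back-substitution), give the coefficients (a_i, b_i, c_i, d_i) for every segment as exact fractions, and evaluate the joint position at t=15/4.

  seg 0: a=3 b=13/3 c=0 d=-4/9
  seg 1: a=4 b=-23/3 c=-4 d=8/3
  seg 2: a=-5 b=-23/3 c=4 d=-4/9
S(15/4) = -23/8

Δ: Δ0=1/3, Δ1=-9, Δ2=1/3
row 1: diag=8, rhs=-56; c'=1/8, d'=-7
row 2: denom=8−1·1/8=63/8; d'=(56−1·-7)/(63/8)=8
back: M2=8
back: M1=-7−1/8·8=-8
M: M0=0, M1=-8, M2=8, M3=0
seg 0: a=3, c=M0/2=0, d=(M1−M0)/(6·3)=-4/9, b=Δ0−h0·(2M0+M1)/6=13/3
seg 1: a=4, c=M1/2=-4, d=(M2−M1)/(6·1)=8/3, b=Δ1−h1·(2M1+M2)/6=-23/3
seg 2: a=-5, c=M2/2=4, d=(M3−M2)/(6·3)=-4/9, b=Δ2−h2·(2M2+M3)/6=-23/3
t_q=15/4 → seg 1, τ=3/4; S=4+-23/3·τ+-4·τ²+8/3·τ³=-23/8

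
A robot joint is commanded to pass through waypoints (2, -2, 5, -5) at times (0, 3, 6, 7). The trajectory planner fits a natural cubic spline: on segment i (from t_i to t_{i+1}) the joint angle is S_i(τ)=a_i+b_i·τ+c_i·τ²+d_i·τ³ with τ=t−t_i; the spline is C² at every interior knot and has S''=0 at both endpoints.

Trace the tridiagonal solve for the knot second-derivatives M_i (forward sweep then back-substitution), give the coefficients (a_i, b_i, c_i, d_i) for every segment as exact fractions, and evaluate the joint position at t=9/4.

Δ: Δ0=-4/3, Δ1=7/3, Δ2=-10
row 1: diag=12, rhs=22; c'=1/4, d'=11/6
row 2: denom=8−3·1/4=29/4; d'=(-74−3·11/6)/(29/4)=-318/29
back: M2=-318/29
back: M1=11/6−1/4·-318/29=398/87
M: M0=0, M1=398/87, M2=-318/29, M3=0
seg 0: a=2, c=M0/2=0, d=(M1−M0)/(6·3)=199/783, b=Δ0−h0·(2M0+M1)/6=-105/29
seg 1: a=-2, c=M1/2=199/87, d=(M2−M1)/(6·3)=-676/783, b=Δ1−h1·(2M1+M2)/6=94/29
seg 2: a=5, c=M2/2=-159/29, d=(M3−M2)/(6·1)=53/29, b=Δ2−h2·(2M2+M3)/6=-184/29
t_q=9/4 → seg 0, τ=9/4; S=2+-105/29·τ+0·τ²+199/783·τ³=-6035/1856

  seg 0: a=2 b=-105/29 c=0 d=199/783
  seg 1: a=-2 b=94/29 c=199/87 d=-676/783
  seg 2: a=5 b=-184/29 c=-159/29 d=53/29
S(9/4) = -6035/1856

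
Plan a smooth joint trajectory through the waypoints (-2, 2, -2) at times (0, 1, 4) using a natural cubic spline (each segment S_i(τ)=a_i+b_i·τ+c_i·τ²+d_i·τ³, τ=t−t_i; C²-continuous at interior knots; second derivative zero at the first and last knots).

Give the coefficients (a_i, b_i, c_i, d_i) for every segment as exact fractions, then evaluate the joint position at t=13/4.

  seg 0: a=-2 b=14/3 c=0 d=-2/3
  seg 1: a=2 b=8/3 c=-2 d=2/9
S(13/4) = 13/32

Δ: Δ0=4, Δ1=-4/3
row 1: diag=8, rhs=-32; c'=3/8, d'=-4
back: M1=-4
M: M0=0, M1=-4, M2=0
seg 0: a=-2, c=M0/2=0, d=(M1−M0)/(6·1)=-2/3, b=Δ0−h0·(2M0+M1)/6=14/3
seg 1: a=2, c=M1/2=-2, d=(M2−M1)/(6·3)=2/9, b=Δ1−h1·(2M1+M2)/6=8/3
t_q=13/4 → seg 1, τ=9/4; S=2+8/3·τ+-2·τ²+2/9·τ³=13/32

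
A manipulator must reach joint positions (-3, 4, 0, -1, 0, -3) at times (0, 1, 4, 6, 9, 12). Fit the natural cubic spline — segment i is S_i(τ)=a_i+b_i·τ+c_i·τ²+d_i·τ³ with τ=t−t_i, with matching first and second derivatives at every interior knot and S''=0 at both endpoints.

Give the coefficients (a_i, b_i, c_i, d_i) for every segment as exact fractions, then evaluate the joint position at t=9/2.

Δ: Δ0=7, Δ1=-4/3, Δ2=-1/2, Δ3=1/3, Δ4=-1
row 1: diag=8, rhs=-50; c'=3/8, d'=-25/4
row 2: denom=10−3·3/8=71/8; d'=(5−3·-25/4)/(71/8)=190/71
row 3: denom=10−2·16/71=678/71; d'=(5−2·190/71)/(678/71)=-25/678
row 4: denom=12−3·71/226=2499/226; d'=(-8−3·-25/678)/(2499/226)=-1783/2499
back: M4=-1783/2499
back: M3=-25/678−71/226·-1783/2499=156/833
back: M2=190/71−16/71·156/833=2194/833
back: M1=-25/4−3/8·2194/833=-6029/833
M: M0=0, M1=-6029/833, M2=2194/833, M3=156/833, M4=-1783/2499, M5=0
seg 0: a=-3, c=M0/2=0, d=(M1−M0)/(6·1)=-6029/4998, b=Δ0−h0·(2M0+M1)/6=41015/4998
seg 1: a=4, c=M1/2=-6029/1666, d=(M2−M1)/(6·3)=2741/4998, b=Δ1−h1·(2M1+M2)/6=11464/2499
seg 2: a=0, c=M2/2=1097/833, d=(M3−M2)/(6·2)=-1019/4998, b=Δ2−h2·(2M2+M3)/6=-11587/4998
seg 3: a=-1, c=M3/2=78/833, d=(M4−M3)/(6·3)=-2251/44982, b=Δ3−h3·(2M3+M4)/6=359/714
seg 4: a=0, c=M4/2=-1783/4998, d=(M5−M4)/(6·3)=1783/44982, b=Δ4−h4·(2M4+M5)/6=-716/2499
t_q=9/2 → seg 2, τ=1/2; S=0+-11587/4998·τ+1097/833·τ²+-1019/4998·τ³=-11401/13328

  seg 0: a=-3 b=41015/4998 c=0 d=-6029/4998
  seg 1: a=4 b=11464/2499 c=-6029/1666 d=2741/4998
  seg 2: a=0 b=-11587/4998 c=1097/833 d=-1019/4998
  seg 3: a=-1 b=359/714 c=78/833 d=-2251/44982
  seg 4: a=0 b=-716/2499 c=-1783/4998 d=1783/44982
S(9/2) = -11401/13328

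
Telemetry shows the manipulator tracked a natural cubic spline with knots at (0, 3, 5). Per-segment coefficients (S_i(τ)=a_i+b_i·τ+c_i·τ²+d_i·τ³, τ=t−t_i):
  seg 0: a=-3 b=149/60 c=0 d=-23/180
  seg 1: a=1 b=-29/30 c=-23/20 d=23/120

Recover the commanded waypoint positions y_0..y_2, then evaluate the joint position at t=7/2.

y_0 = S_0(0) = a_0 = -3
y_1 = S_1(0) = a_1 = 1
y_2 = S_1(2) = -4
t_q=7/2 is in segment 1 (τ=1/2); S_1(τ)=81/320

y_0=-3 y_1=1 y_2=-4
S(7/2) = 81/320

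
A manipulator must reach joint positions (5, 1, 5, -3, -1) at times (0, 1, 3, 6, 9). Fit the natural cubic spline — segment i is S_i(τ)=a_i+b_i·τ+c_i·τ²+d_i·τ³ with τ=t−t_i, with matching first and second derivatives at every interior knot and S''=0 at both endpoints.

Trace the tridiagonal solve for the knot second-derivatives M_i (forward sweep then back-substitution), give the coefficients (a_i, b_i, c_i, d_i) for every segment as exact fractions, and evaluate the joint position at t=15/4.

Δ: Δ0=-4, Δ1=2, Δ2=-8/3, Δ3=2/3
row 1: diag=6, rhs=36; c'=1/3, d'=6
row 2: denom=10−2·1/3=28/3; d'=(-28−2·6)/(28/3)=-30/7
row 3: denom=12−3·9/28=309/28; d'=(20−3·-30/7)/(309/28)=920/309
back: M3=920/309
back: M2=-30/7−9/28·920/309=-540/103
back: M1=6−1/3·-540/103=798/103
M: M0=0, M1=798/103, M2=-540/103, M3=920/309, M4=0
seg 0: a=5, c=M0/2=0, d=(M1−M0)/(6·1)=133/103, b=Δ0−h0·(2M0+M1)/6=-545/103
seg 1: a=1, c=M1/2=399/103, d=(M2−M1)/(6·2)=-223/206, b=Δ1−h1·(2M1+M2)/6=-146/103
seg 2: a=5, c=M2/2=-270/103, d=(M3−M2)/(6·3)=1270/2781, b=Δ2−h2·(2M2+M3)/6=112/103
seg 3: a=-3, c=M3/2=460/309, d=(M4−M3)/(6·3)=-460/2781, b=Δ3−h3·(2M3+M4)/6=-238/103
t_q=15/4 → seg 2, τ=3/4; S=5+112/103·τ+-270/103·τ²+1270/2781·τ³=14943/3296

  seg 0: a=5 b=-545/103 c=0 d=133/103
  seg 1: a=1 b=-146/103 c=399/103 d=-223/206
  seg 2: a=5 b=112/103 c=-270/103 d=1270/2781
  seg 3: a=-3 b=-238/103 c=460/309 d=-460/2781
S(15/4) = 14943/3296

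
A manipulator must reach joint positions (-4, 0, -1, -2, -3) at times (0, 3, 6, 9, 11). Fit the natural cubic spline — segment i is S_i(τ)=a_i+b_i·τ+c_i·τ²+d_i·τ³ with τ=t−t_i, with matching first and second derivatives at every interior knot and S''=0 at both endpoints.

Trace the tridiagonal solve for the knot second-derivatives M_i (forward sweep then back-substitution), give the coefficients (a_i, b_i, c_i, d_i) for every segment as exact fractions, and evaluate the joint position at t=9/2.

  seg 0: a=-4 b=1477/828 c=0 d=-373/7452
  seg 1: a=0 b=179/414 c=-373/828 d=485/7452
  seg 2: a=-1 b=-425/828 c=28/207 d=-187/7452
  seg 3: a=-2 b=-157/414 c=-25/276 d=25/1656
S(9/2) = -107/736

Δ: Δ0=4/3, Δ1=-1/3, Δ2=-1/3, Δ3=-1/2
row 1: diag=12, rhs=-10; c'=1/4, d'=-5/6
row 2: denom=12−3·1/4=45/4; d'=(0−3·-5/6)/(45/4)=2/9
row 3: denom=10−3·4/15=46/5; d'=(-1−3·2/9)/(46/5)=-25/138
back: M3=-25/138
back: M2=2/9−4/15·-25/138=56/207
back: M1=-5/6−1/4·56/207=-373/414
M: M0=0, M1=-373/414, M2=56/207, M3=-25/138, M4=0
seg 0: a=-4, c=M0/2=0, d=(M1−M0)/(6·3)=-373/7452, b=Δ0−h0·(2M0+M1)/6=1477/828
seg 1: a=0, c=M1/2=-373/828, d=(M2−M1)/(6·3)=485/7452, b=Δ1−h1·(2M1+M2)/6=179/414
seg 2: a=-1, c=M2/2=28/207, d=(M3−M2)/(6·3)=-187/7452, b=Δ2−h2·(2M2+M3)/6=-425/828
seg 3: a=-2, c=M3/2=-25/276, d=(M4−M3)/(6·2)=25/1656, b=Δ3−h3·(2M3+M4)/6=-157/414
t_q=9/2 → seg 1, τ=3/2; S=0+179/414·τ+-373/828·τ²+485/7452·τ³=-107/736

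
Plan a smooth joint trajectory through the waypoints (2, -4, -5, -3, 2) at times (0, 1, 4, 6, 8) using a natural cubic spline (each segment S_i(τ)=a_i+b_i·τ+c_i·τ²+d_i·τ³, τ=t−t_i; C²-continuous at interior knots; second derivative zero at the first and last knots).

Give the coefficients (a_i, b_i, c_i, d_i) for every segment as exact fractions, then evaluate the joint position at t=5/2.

  seg 0: a=2 b=-10871/1608 c=0 d=1223/1608
  seg 1: a=-4 b=-3601/804 c=1223/536 d=-1447/4824
  seg 2: a=-5 b=1789/1608 c=-28/67 d=1163/6432
  seg 3: a=-3 b=1295/804 c=715/1072 d=-715/6432
S(5/2) = -28287/4288

Δ: Δ0=-6, Δ1=-1/3, Δ2=1, Δ3=5/2
row 1: diag=8, rhs=34; c'=3/8, d'=17/4
row 2: denom=10−3·3/8=71/8; d'=(8−3·17/4)/(71/8)=-38/71
row 3: denom=8−2·16/71=536/71; d'=(9−2·-38/71)/(536/71)=715/536
back: M3=715/536
back: M2=-38/71−16/71·715/536=-56/67
back: M1=17/4−3/8·-56/67=1223/268
M: M0=0, M1=1223/268, M2=-56/67, M3=715/536, M4=0
seg 0: a=2, c=M0/2=0, d=(M1−M0)/(6·1)=1223/1608, b=Δ0−h0·(2M0+M1)/6=-10871/1608
seg 1: a=-4, c=M1/2=1223/536, d=(M2−M1)/(6·3)=-1447/4824, b=Δ1−h1·(2M1+M2)/6=-3601/804
seg 2: a=-5, c=M2/2=-28/67, d=(M3−M2)/(6·2)=1163/6432, b=Δ2−h2·(2M2+M3)/6=1789/1608
seg 3: a=-3, c=M3/2=715/1072, d=(M4−M3)/(6·2)=-715/6432, b=Δ3−h3·(2M3+M4)/6=1295/804
t_q=5/2 → seg 1, τ=3/2; S=-4+-3601/804·τ+1223/536·τ²+-1447/4824·τ³=-28287/4288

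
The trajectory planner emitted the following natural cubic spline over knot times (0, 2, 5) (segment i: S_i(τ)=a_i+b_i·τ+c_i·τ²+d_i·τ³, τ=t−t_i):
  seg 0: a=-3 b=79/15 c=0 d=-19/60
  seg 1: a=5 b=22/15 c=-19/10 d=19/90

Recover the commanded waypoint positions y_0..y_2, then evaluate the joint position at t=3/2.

y_0 = S_0(0) = a_0 = -3
y_1 = S_1(0) = a_1 = 5
y_2 = S_1(3) = -2
t_q=3/2 is in segment 0 (τ=3/2); S_0(τ)=613/160

y_0=-3 y_1=5 y_2=-2
S(3/2) = 613/160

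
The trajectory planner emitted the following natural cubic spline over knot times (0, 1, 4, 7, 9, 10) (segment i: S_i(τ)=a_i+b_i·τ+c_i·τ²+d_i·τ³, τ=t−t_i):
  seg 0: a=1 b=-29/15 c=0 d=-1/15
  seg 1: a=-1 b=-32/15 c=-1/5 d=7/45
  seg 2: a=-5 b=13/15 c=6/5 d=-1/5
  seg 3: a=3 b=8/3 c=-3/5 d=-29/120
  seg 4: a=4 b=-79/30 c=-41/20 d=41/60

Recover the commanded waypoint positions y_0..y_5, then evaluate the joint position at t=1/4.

y_0 = S_0(0) = a_0 = 1
y_1 = S_1(0) = a_1 = -1
y_2 = S_2(0) = a_2 = -5
y_3 = S_3(0) = a_3 = 3
y_4 = S_4(0) = a_4 = 4
y_5 = S_4(1) = 0
t_q=1/4 is in segment 0 (τ=1/4); S_0(τ)=33/64

y_0=1 y_1=-1 y_2=-5 y_3=3 y_4=4 y_5=0
S(1/4) = 33/64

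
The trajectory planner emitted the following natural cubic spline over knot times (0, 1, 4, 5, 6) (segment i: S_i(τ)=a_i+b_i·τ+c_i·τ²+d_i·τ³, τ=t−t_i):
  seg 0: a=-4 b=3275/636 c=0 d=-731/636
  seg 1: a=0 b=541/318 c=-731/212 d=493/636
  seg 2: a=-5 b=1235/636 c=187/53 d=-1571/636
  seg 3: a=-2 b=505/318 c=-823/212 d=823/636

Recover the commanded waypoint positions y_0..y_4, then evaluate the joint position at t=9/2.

y_0 = S_0(0) = a_0 = -4
y_1 = S_1(0) = a_1 = 0
y_2 = S_2(0) = a_2 = -5
y_3 = S_3(0) = a_3 = -2
y_4 = S_3(1) = -3
t_q=9/2 is in segment 2 (τ=1/2); S_2(τ)=-5861/1696

y_0=-4 y_1=0 y_2=-5 y_3=-2 y_4=-3
S(9/2) = -5861/1696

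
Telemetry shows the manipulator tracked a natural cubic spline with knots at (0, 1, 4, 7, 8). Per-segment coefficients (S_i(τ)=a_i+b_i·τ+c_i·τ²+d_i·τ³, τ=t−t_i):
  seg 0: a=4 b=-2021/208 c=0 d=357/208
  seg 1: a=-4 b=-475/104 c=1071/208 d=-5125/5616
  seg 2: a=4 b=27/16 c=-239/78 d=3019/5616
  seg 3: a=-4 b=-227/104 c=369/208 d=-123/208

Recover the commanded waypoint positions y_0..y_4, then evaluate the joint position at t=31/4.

y_0 = S_0(0) = a_0 = 4
y_1 = S_1(0) = a_1 = -4
y_2 = S_2(0) = a_2 = 4
y_3 = S_3(0) = a_3 = -4
y_4 = S_3(1) = -5
t_q=31/4 is in segment 3 (τ=3/4); S_3(τ)=-65077/13312

y_0=4 y_1=-4 y_2=4 y_3=-4 y_4=-5
S(31/4) = -65077/13312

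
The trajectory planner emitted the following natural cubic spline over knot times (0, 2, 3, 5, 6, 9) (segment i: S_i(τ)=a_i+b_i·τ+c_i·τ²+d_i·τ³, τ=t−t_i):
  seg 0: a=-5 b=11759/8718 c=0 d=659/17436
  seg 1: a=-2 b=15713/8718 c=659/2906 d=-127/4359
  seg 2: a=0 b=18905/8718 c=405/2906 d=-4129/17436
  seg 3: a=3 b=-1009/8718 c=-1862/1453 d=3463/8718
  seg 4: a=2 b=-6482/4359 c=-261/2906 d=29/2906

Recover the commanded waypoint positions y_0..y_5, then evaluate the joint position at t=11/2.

y_0 = S_0(0) = a_0 = -5
y_1 = S_1(0) = a_1 = -2
y_2 = S_2(0) = a_2 = 0
y_3 = S_3(0) = a_3 = 3
y_4 = S_4(0) = a_4 = 2
y_5 = S_4(3) = -3
t_q=11/2 is in segment 3 (τ=1/2); S_3(τ)=62105/23248

y_0=-5 y_1=-2 y_2=0 y_3=3 y_4=2 y_5=-3
S(11/2) = 62105/23248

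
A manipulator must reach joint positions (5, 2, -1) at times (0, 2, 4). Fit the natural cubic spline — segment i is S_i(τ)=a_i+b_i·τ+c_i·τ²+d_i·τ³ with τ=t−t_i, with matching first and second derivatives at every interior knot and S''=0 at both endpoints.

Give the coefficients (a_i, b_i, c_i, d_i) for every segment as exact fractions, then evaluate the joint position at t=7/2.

  seg 0: a=5 b=-3/2 c=0 d=0
  seg 1: a=2 b=-3/2 c=0 d=0
S(7/2) = -1/4

Δ: Δ0=-3/2, Δ1=-3/2
row 1: diag=8, rhs=0; c'=1/4, d'=0
back: M1=0
M: M0=0, M1=0, M2=0
seg 0: a=5, c=M0/2=0, d=(M1−M0)/(6·2)=0, b=Δ0−h0·(2M0+M1)/6=-3/2
seg 1: a=2, c=M1/2=0, d=(M2−M1)/(6·2)=0, b=Δ1−h1·(2M1+M2)/6=-3/2
t_q=7/2 → seg 1, τ=3/2; S=2+-3/2·τ+0·τ²+0·τ³=-1/4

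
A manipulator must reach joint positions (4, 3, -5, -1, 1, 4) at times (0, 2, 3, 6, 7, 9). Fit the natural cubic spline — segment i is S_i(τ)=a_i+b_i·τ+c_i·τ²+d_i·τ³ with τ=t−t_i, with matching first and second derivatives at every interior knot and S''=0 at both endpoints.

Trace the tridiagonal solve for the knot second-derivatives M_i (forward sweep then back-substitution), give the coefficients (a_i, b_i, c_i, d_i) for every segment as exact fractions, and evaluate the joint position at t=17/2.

  seg 0: a=4 b=28427/11310 c=0 d=-17041/22620
  seg 1: a=3 b=-73819/11310 c=-17041/3770 d=17231/5655
  seg 2: a=-5 b=-72679/11310 c=17421/3770 d=-59/87
  seg 3: a=-1 b=33809/11310 c=-5589/3770 d=2789/5655
  seg 4: a=1 b=17009/11310 c=-11/3770 d=11/22620
S(17/2) = 39219/12064

Δ: Δ0=-1/2, Δ1=-8, Δ2=4/3, Δ3=2, Δ4=3/2
row 1: diag=6, rhs=-45; c'=1/6, d'=-15/2
row 2: denom=8−1·1/6=47/6; d'=(56−1·-15/2)/(47/6)=381/47
row 3: denom=8−3·18/47=322/47; d'=(4−3·381/47)/(322/47)=-955/322
row 4: denom=6−1·47/322=1885/322; d'=(-3−1·-955/322)/(1885/322)=-11/1885
back: M4=-11/1885
back: M3=-955/322−47/322·-11/1885=-5589/1885
back: M2=381/47−18/47·-5589/1885=17421/1885
back: M1=-15/2−1/6·17421/1885=-17041/1885
M: M0=0, M1=-17041/1885, M2=17421/1885, M3=-5589/1885, M4=-11/1885, M5=0
seg 0: a=4, c=M0/2=0, d=(M1−M0)/(6·2)=-17041/22620, b=Δ0−h0·(2M0+M1)/6=28427/11310
seg 1: a=3, c=M1/2=-17041/3770, d=(M2−M1)/(6·1)=17231/5655, b=Δ1−h1·(2M1+M2)/6=-73819/11310
seg 2: a=-5, c=M2/2=17421/3770, d=(M3−M2)/(6·3)=-59/87, b=Δ2−h2·(2M2+M3)/6=-72679/11310
seg 3: a=-1, c=M3/2=-5589/3770, d=(M4−M3)/(6·1)=2789/5655, b=Δ3−h3·(2M3+M4)/6=33809/11310
seg 4: a=1, c=M4/2=-11/3770, d=(M5−M4)/(6·2)=11/22620, b=Δ4−h4·(2M4+M5)/6=17009/11310
t_q=17/2 → seg 4, τ=3/2; S=1+17009/11310·τ+-11/3770·τ²+11/22620·τ³=39219/12064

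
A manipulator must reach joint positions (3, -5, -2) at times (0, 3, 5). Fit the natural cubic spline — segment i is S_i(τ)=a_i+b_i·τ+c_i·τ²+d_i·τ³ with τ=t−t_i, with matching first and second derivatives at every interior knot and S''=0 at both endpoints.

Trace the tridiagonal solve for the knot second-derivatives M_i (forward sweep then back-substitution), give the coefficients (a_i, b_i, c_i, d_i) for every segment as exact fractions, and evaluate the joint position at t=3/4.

  seg 0: a=3 b=-47/12 c=0 d=5/36
  seg 1: a=-5 b=-1/6 c=5/4 d=-5/24
S(3/4) = 31/256

Δ: Δ0=-8/3, Δ1=3/2
row 1: diag=10, rhs=25; c'=1/5, d'=5/2
back: M1=5/2
M: M0=0, M1=5/2, M2=0
seg 0: a=3, c=M0/2=0, d=(M1−M0)/(6·3)=5/36, b=Δ0−h0·(2M0+M1)/6=-47/12
seg 1: a=-5, c=M1/2=5/4, d=(M2−M1)/(6·2)=-5/24, b=Δ1−h1·(2M1+M2)/6=-1/6
t_q=3/4 → seg 0, τ=3/4; S=3+-47/12·τ+0·τ²+5/36·τ³=31/256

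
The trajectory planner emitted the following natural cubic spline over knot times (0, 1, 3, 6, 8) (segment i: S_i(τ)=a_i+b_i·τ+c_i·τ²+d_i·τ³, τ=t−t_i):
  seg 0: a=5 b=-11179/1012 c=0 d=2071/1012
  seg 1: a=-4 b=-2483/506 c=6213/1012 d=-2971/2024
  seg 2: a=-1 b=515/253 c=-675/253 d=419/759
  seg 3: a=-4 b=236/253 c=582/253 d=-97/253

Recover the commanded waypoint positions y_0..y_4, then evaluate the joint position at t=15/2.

y_0 = S_0(0) = a_0 = 5
y_1 = S_1(0) = a_1 = -4
y_2 = S_2(0) = a_2 = -1
y_3 = S_3(0) = a_3 = -4
y_4 = S_3(2) = 4
t_q=15/2 is in segment 3 (τ=3/2); S_3(τ)=2593/2024

y_0=5 y_1=-4 y_2=-1 y_3=-4 y_4=4
S(15/2) = 2593/2024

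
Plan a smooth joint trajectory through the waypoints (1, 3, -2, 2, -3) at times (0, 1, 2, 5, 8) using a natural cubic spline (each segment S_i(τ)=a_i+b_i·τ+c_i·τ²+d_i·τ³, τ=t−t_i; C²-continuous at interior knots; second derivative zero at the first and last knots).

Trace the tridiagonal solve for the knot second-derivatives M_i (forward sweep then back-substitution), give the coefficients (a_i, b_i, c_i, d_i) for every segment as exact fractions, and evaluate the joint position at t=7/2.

  seg 0: a=1 b=683/168 c=0 d=-347/168
  seg 1: a=3 b=-179/84 c=-347/56 d=559/168
  seg 2: a=-2 b=-109/24 c=53/14 d=-307/504
  seg 3: a=2 b=145/84 c=-95/56 d=95/504
S(7/2) = -1053/448

Δ: Δ0=2, Δ1=-5, Δ2=4/3, Δ3=-5/3
row 1: diag=4, rhs=-42; c'=1/4, d'=-21/2
row 2: denom=8−1·1/4=31/4; d'=(38−1·-21/2)/(31/4)=194/31
row 3: denom=12−3·12/31=336/31; d'=(-18−3·194/31)/(336/31)=-95/28
back: M3=-95/28
back: M2=194/31−12/31·-95/28=53/7
back: M1=-21/2−1/4·53/7=-347/28
M: M0=0, M1=-347/28, M2=53/7, M3=-95/28, M4=0
seg 0: a=1, c=M0/2=0, d=(M1−M0)/(6·1)=-347/168, b=Δ0−h0·(2M0+M1)/6=683/168
seg 1: a=3, c=M1/2=-347/56, d=(M2−M1)/(6·1)=559/168, b=Δ1−h1·(2M1+M2)/6=-179/84
seg 2: a=-2, c=M2/2=53/14, d=(M3−M2)/(6·3)=-307/504, b=Δ2−h2·(2M2+M3)/6=-109/24
seg 3: a=2, c=M3/2=-95/56, d=(M4−M3)/(6·3)=95/504, b=Δ3−h3·(2M3+M4)/6=145/84
t_q=7/2 → seg 2, τ=3/2; S=-2+-109/24·τ+53/14·τ²+-307/504·τ³=-1053/448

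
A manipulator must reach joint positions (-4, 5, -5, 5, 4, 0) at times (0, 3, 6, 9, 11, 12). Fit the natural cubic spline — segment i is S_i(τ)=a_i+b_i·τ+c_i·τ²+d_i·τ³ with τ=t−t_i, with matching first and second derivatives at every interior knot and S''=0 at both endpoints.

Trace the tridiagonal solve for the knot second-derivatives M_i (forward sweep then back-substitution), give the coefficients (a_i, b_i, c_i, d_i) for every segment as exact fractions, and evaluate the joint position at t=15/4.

Δ: Δ0=3, Δ1=-10/3, Δ2=10/3, Δ3=-1/2, Δ4=-4
row 1: diag=12, rhs=-38; c'=1/4, d'=-19/6
row 2: denom=12−3·1/4=45/4; d'=(40−3·-19/6)/(45/4)=22/5
row 3: denom=10−3·4/15=46/5; d'=(-23−3·22/5)/(46/5)=-181/46
row 4: denom=6−2·5/23=128/23; d'=(-21−2·-181/46)/(128/23)=-151/64
back: M4=-151/64
back: M3=-181/46−5/23·-151/64=-219/64
back: M2=22/5−4/15·-219/64=85/16
back: M1=-19/6−1/4·85/16=-863/192
M: M0=0, M1=-863/192, M2=85/16, M3=-219/64, M4=-151/64, M5=0
seg 0: a=-4, c=M0/2=0, d=(M1−M0)/(6·3)=-863/3456, b=Δ0−h0·(2M0+M1)/6=2015/384
seg 1: a=5, c=M1/2=-863/384, d=(M2−M1)/(6·3)=1883/3456, b=Δ1−h1·(2M1+M2)/6=-287/192
seg 2: a=-5, c=M2/2=85/32, d=(M3−M2)/(6·3)=-559/1152, b=Δ2−h2·(2M2+M3)/6=-103/384
seg 3: a=5, c=M3/2=-219/128, d=(M4−M3)/(6·2)=17/192, b=Δ3−h3·(2M3+M4)/6=493/192
seg 4: a=4, c=M4/2=-151/128, d=(M5−M4)/(6·1)=151/384, b=Δ4−h4·(2M4+M5)/6=-617/192
t_q=15/4 → seg 1, τ=3/4; S=5+-287/192·τ+-863/384·τ²+1883/3456·τ³=23303/8192

  seg 0: a=-4 b=2015/384 c=0 d=-863/3456
  seg 1: a=5 b=-287/192 c=-863/384 d=1883/3456
  seg 2: a=-5 b=-103/384 c=85/32 d=-559/1152
  seg 3: a=5 b=493/192 c=-219/128 d=17/192
  seg 4: a=4 b=-617/192 c=-151/128 d=151/384
S(15/4) = 23303/8192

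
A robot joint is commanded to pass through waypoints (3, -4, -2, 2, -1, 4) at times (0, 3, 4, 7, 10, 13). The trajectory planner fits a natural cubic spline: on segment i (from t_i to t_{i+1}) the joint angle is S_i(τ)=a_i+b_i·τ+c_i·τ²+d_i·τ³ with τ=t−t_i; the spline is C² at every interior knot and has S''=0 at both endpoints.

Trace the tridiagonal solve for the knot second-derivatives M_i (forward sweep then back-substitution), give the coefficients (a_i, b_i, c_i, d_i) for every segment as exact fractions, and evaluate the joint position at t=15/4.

  seg 0: a=3 b=-3379/849 c=0 d=466/2547
  seg 1: a=-4 b=815/849 c=466/283 d=-515/849
  seg 2: a=-2 b=2066/849 c=-49/283 d=-493/7641
  seg 3: a=2 b=-295/849 c=-640/849 d=1366/7641
  seg 4: a=-1 b=-37/849 c=242/283 d=-242/2547
S(15/4) = -47267/18112

Δ: Δ0=-7/3, Δ1=2, Δ2=4/3, Δ3=-1, Δ4=5/3
row 1: diag=8, rhs=26; c'=1/8, d'=13/4
row 2: denom=8−1·1/8=63/8; d'=(-4−1·13/4)/(63/8)=-58/63
row 3: denom=12−3·8/21=76/7; d'=(-14−3·-58/63)/(76/7)=-59/57
row 4: denom=12−3·21/76=849/76; d'=(16−3·-59/57)/(849/76)=484/283
back: M4=484/283
back: M3=-59/57−21/76·484/283=-1280/849
back: M2=-58/63−8/21·-1280/849=-98/283
back: M1=13/4−1/8·-98/283=932/283
M: M0=0, M1=932/283, M2=-98/283, M3=-1280/849, M4=484/283, M5=0
seg 0: a=3, c=M0/2=0, d=(M1−M0)/(6·3)=466/2547, b=Δ0−h0·(2M0+M1)/6=-3379/849
seg 1: a=-4, c=M1/2=466/283, d=(M2−M1)/(6·1)=-515/849, b=Δ1−h1·(2M1+M2)/6=815/849
seg 2: a=-2, c=M2/2=-49/283, d=(M3−M2)/(6·3)=-493/7641, b=Δ2−h2·(2M2+M3)/6=2066/849
seg 3: a=2, c=M3/2=-640/849, d=(M4−M3)/(6·3)=1366/7641, b=Δ3−h3·(2M3+M4)/6=-295/849
seg 4: a=-1, c=M4/2=242/283, d=(M5−M4)/(6·3)=-242/2547, b=Δ4−h4·(2M4+M5)/6=-37/849
t_q=15/4 → seg 1, τ=3/4; S=-4+815/849·τ+466/283·τ²+-515/849·τ³=-47267/18112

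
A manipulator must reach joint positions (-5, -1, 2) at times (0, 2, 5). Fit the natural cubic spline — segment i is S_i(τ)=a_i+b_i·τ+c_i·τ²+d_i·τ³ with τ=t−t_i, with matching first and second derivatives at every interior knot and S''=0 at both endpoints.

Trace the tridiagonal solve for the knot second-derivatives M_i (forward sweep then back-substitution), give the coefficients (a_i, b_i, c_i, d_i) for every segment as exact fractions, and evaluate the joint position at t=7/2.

Δ: Δ0=2, Δ1=1
row 1: diag=10, rhs=-6; c'=3/10, d'=-3/5
back: M1=-3/5
M: M0=0, M1=-3/5, M2=0
seg 0: a=-5, c=M0/2=0, d=(M1−M0)/(6·2)=-1/20, b=Δ0−h0·(2M0+M1)/6=11/5
seg 1: a=-1, c=M1/2=-3/10, d=(M2−M1)/(6·3)=1/30, b=Δ1−h1·(2M1+M2)/6=8/5
t_q=7/2 → seg 1, τ=3/2; S=-1+8/5·τ+-3/10·τ²+1/30·τ³=67/80

  seg 0: a=-5 b=11/5 c=0 d=-1/20
  seg 1: a=-1 b=8/5 c=-3/10 d=1/30
S(7/2) = 67/80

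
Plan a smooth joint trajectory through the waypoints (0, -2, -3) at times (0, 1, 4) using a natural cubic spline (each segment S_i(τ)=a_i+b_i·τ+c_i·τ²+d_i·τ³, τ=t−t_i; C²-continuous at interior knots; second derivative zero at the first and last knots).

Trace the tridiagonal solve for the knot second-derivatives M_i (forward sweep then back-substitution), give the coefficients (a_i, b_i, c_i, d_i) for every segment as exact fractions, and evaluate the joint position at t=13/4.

Δ: Δ0=-2, Δ1=-1/3
row 1: diag=8, rhs=10; c'=3/8, d'=5/4
back: M1=5/4
M: M0=0, M1=5/4, M2=0
seg 0: a=0, c=M0/2=0, d=(M1−M0)/(6·1)=5/24, b=Δ0−h0·(2M0+M1)/6=-53/24
seg 1: a=-2, c=M1/2=5/8, d=(M2−M1)/(6·3)=-5/72, b=Δ1−h1·(2M1+M2)/6=-19/12
t_q=13/4 → seg 1, τ=9/4; S=-2+-19/12·τ+5/8·τ²+-5/72·τ³=-1633/512

  seg 0: a=0 b=-53/24 c=0 d=5/24
  seg 1: a=-2 b=-19/12 c=5/8 d=-5/72
S(13/4) = -1633/512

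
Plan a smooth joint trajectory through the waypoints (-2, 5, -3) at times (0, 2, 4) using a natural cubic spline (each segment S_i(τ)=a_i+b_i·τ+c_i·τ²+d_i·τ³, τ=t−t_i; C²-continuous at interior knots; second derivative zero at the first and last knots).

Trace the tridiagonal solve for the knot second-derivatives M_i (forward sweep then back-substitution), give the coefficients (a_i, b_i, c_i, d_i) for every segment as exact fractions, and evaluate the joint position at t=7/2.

Δ: Δ0=7/2, Δ1=-4
row 1: diag=8, rhs=-45; c'=1/4, d'=-45/8
back: M1=-45/8
M: M0=0, M1=-45/8, M2=0
seg 0: a=-2, c=M0/2=0, d=(M1−M0)/(6·2)=-15/32, b=Δ0−h0·(2M0+M1)/6=43/8
seg 1: a=5, c=M1/2=-45/16, d=(M2−M1)/(6·2)=15/32, b=Δ1−h1·(2M1+M2)/6=-1/4
t_q=7/2 → seg 1, τ=3/2; S=5+-1/4·τ+-45/16·τ²+15/32·τ³=-31/256

  seg 0: a=-2 b=43/8 c=0 d=-15/32
  seg 1: a=5 b=-1/4 c=-45/16 d=15/32
S(7/2) = -31/256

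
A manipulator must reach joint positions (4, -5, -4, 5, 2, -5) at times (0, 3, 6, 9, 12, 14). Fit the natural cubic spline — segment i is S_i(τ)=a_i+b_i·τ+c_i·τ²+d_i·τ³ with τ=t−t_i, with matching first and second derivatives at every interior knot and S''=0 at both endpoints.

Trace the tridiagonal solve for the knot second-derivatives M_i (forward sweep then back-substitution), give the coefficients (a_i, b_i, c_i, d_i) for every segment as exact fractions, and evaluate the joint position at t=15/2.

  seg 0: a=4 b=-11243/3090 c=0 d=1973/27810
  seg 1: a=-5 b=-2662/1545 c=1973/3090 d=29/1854
  seg 2: a=-4 b=7819/3090 c=1204/1545 d=-5773/27810
  seg 3: a=5 b=2474/1545 c=-673/618 d=2057/27810
  seg 4: a=2 b=-9071/3090 c=-218/515 d=109/1545
S(15/2) = 6991/8240

Δ: Δ0=-3, Δ1=1/3, Δ2=3, Δ3=-1, Δ4=-7/2
row 1: diag=12, rhs=20; c'=1/4, d'=5/3
row 2: denom=12−3·1/4=45/4; d'=(16−3·5/3)/(45/4)=44/45
row 3: denom=12−3·4/15=56/5; d'=(-24−3·44/45)/(56/5)=-101/42
row 4: denom=10−3·15/56=515/56; d'=(-15−3·-101/42)/(515/56)=-436/515
back: M4=-436/515
back: M3=-101/42−15/56·-436/515=-673/309
back: M2=44/45−4/15·-673/309=2408/1545
back: M1=5/3−1/4·2408/1545=1973/1545
M: M0=0, M1=1973/1545, M2=2408/1545, M3=-673/309, M4=-436/515, M5=0
seg 0: a=4, c=M0/2=0, d=(M1−M0)/(6·3)=1973/27810, b=Δ0−h0·(2M0+M1)/6=-11243/3090
seg 1: a=-5, c=M1/2=1973/3090, d=(M2−M1)/(6·3)=29/1854, b=Δ1−h1·(2M1+M2)/6=-2662/1545
seg 2: a=-4, c=M2/2=1204/1545, d=(M3−M2)/(6·3)=-5773/27810, b=Δ2−h2·(2M2+M3)/6=7819/3090
seg 3: a=5, c=M3/2=-673/618, d=(M4−M3)/(6·3)=2057/27810, b=Δ3−h3·(2M3+M4)/6=2474/1545
seg 4: a=2, c=M4/2=-218/515, d=(M5−M4)/(6·2)=109/1545, b=Δ4−h4·(2M4+M5)/6=-9071/3090
t_q=15/2 → seg 2, τ=3/2; S=-4+7819/3090·τ+1204/1545·τ²+-5773/27810·τ³=6991/8240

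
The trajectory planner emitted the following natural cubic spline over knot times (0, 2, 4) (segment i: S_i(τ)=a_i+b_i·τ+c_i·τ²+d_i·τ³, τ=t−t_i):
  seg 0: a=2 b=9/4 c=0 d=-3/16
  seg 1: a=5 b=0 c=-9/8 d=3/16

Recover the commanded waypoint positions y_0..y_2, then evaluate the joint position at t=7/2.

y_0=2 y_1=5 y_2=2
S(7/2) = 397/128

y_0 = S_0(0) = a_0 = 2
y_1 = S_1(0) = a_1 = 5
y_2 = S_1(2) = 2
t_q=7/2 is in segment 1 (τ=3/2); S_1(τ)=397/128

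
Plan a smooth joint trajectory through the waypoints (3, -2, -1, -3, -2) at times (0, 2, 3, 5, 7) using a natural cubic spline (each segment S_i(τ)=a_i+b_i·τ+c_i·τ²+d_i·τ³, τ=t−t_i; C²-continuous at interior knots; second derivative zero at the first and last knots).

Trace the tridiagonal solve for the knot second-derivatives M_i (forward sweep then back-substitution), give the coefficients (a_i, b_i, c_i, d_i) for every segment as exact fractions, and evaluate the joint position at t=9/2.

  seg 0: a=3 b=-493/128 c=0 d=173/512
  seg 1: a=-2 b=13/64 c=519/256 d=-315/256
  seg 2: a=-1 b=145/256 c=-213/128 d=451/1024
  seg 3: a=-3 b=-103/128 c=501/512 d=-167/1024
S(9/2) = -19727/8192

Δ: Δ0=-5/2, Δ1=1, Δ2=-1, Δ3=1/2
row 1: diag=6, rhs=21; c'=1/6, d'=7/2
row 2: denom=6−1·1/6=35/6; d'=(-12−1·7/2)/(35/6)=-93/35
row 3: denom=8−2·12/35=256/35; d'=(9−2·-93/35)/(256/35)=501/256
back: M3=501/256
back: M2=-93/35−12/35·501/256=-213/64
back: M1=7/2−1/6·-213/64=519/128
M: M0=0, M1=519/128, M2=-213/64, M3=501/256, M4=0
seg 0: a=3, c=M0/2=0, d=(M1−M0)/(6·2)=173/512, b=Δ0−h0·(2M0+M1)/6=-493/128
seg 1: a=-2, c=M1/2=519/256, d=(M2−M1)/(6·1)=-315/256, b=Δ1−h1·(2M1+M2)/6=13/64
seg 2: a=-1, c=M2/2=-213/128, d=(M3−M2)/(6·2)=451/1024, b=Δ2−h2·(2M2+M3)/6=145/256
seg 3: a=-3, c=M3/2=501/512, d=(M4−M3)/(6·2)=-167/1024, b=Δ3−h3·(2M3+M4)/6=-103/128
t_q=9/2 → seg 2, τ=3/2; S=-1+145/256·τ+-213/128·τ²+451/1024·τ³=-19727/8192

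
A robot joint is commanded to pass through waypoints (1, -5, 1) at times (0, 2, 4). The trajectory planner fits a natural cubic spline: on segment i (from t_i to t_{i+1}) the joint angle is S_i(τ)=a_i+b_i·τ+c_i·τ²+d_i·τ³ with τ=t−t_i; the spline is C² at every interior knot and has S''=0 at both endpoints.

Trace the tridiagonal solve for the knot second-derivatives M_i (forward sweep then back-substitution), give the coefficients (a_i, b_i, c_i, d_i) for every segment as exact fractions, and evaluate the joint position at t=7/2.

  seg 0: a=1 b=-9/2 c=0 d=3/8
  seg 1: a=-5 b=0 c=9/4 d=-3/8
S(7/2) = -77/64

Δ: Δ0=-3, Δ1=3
row 1: diag=8, rhs=36; c'=1/4, d'=9/2
back: M1=9/2
M: M0=0, M1=9/2, M2=0
seg 0: a=1, c=M0/2=0, d=(M1−M0)/(6·2)=3/8, b=Δ0−h0·(2M0+M1)/6=-9/2
seg 1: a=-5, c=M1/2=9/4, d=(M2−M1)/(6·2)=-3/8, b=Δ1−h1·(2M1+M2)/6=0
t_q=7/2 → seg 1, τ=3/2; S=-5+0·τ+9/4·τ²+-3/8·τ³=-77/64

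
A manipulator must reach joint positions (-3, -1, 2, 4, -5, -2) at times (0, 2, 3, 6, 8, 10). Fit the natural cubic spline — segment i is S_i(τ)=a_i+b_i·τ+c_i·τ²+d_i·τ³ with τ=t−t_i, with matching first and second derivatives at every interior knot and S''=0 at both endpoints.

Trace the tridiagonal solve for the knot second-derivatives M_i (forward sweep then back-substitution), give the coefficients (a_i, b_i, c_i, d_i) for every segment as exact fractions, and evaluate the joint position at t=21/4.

Δ: Δ0=1, Δ1=3, Δ2=2/3, Δ3=-9/2, Δ4=3/2
row 1: diag=6, rhs=12; c'=1/6, d'=2
row 2: denom=8−1·1/6=47/6; d'=(-14−1·2)/(47/6)=-96/47
row 3: denom=10−3·18/47=416/47; d'=(-31−3·-96/47)/(416/47)=-1169/416
row 4: denom=8−2·47/208=785/104; d'=(36−2·-1169/416)/(785/104)=8657/1570
back: M4=8657/1570
back: M3=-1169/416−47/208·8657/1570=-3184/785
back: M2=-96/47−18/47·-3184/785=-384/785
back: M1=2−1/6·-384/785=1634/785
M: M0=0, M1=1634/785, M2=-384/785, M3=-3184/785, M4=8657/1570, M5=0
seg 0: a=-3, c=M0/2=0, d=(M1−M0)/(6·2)=817/4710, b=Δ0−h0·(2M0+M1)/6=721/2355
seg 1: a=-1, c=M1/2=817/785, d=(M2−M1)/(6·1)=-1009/2355, b=Δ1−h1·(2M1+M2)/6=5623/2355
seg 2: a=2, c=M2/2=-192/785, d=(M3−M2)/(6·3)=-280/1413, b=Δ2−h2·(2M2+M3)/6=7498/2355
seg 3: a=4, c=M3/2=-1592/785, d=(M4−M3)/(6·2)=3005/3768, b=Δ3−h3·(2M3+M4)/6=-8558/2355
seg 4: a=-5, c=M4/2=8657/3140, d=(M5−M4)/(6·2)=-8657/18840, b=Δ4−h4·(2M4+M5)/6=-10249/4710
t_q=21/4 → seg 2, τ=9/4; S=2+7498/2355·τ+-192/785·τ²+-280/1413·τ³=35597/6280

  seg 0: a=-3 b=721/2355 c=0 d=817/4710
  seg 1: a=-1 b=5623/2355 c=817/785 d=-1009/2355
  seg 2: a=2 b=7498/2355 c=-192/785 d=-280/1413
  seg 3: a=4 b=-8558/2355 c=-1592/785 d=3005/3768
  seg 4: a=-5 b=-10249/4710 c=8657/3140 d=-8657/18840
S(21/4) = 35597/6280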